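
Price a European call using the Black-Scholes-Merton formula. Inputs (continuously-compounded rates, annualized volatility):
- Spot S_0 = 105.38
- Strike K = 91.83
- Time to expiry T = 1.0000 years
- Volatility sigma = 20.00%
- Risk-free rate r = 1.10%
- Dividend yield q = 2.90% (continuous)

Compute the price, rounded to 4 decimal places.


Answer: Price = 14.7962

Derivation:
d1 = (ln(S/K) + (r - q + 0.5*sigma^2) * T) / (sigma * sqrt(T)) = 0.69816912
d2 = d1 - sigma * sqrt(T) = 0.49816912
exp(-rT) = 0.98906028; exp(-qT) = 0.97141646
C = S_0 * exp(-qT) * N(d1) - K * exp(-rT) * N(d2)
N(d1) = 0.75746428; N(d2) = 0.69081758
C = 105.3800 * 0.97141646 * 0.75746428 - 91.8300 * 0.98906028 * 0.69081758 = 14.7962


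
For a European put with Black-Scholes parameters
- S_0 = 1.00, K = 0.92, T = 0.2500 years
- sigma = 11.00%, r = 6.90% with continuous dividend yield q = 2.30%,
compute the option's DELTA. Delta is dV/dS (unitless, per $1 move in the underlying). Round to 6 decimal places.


d1 = 1.7526201625; d2 = 1.6976201625
phi(d1) = 0.0858823236; exp(-qT) = 0.9942664996; exp(-rT) = 0.9828979294
N(-d1) = 0.0398336140
Delta = -exp(-qT) * N(-d1) = -0.9942664996 * 0.0398336140 = -0.039605

Answer: Delta = -0.039605


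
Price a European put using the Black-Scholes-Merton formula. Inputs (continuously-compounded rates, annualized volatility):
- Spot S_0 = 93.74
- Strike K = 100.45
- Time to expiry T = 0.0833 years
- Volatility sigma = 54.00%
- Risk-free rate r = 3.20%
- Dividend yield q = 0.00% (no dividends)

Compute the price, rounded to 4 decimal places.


d1 = (ln(S/K) + (r - q + 0.5*sigma^2) * T) / (sigma * sqrt(T)) = -0.34856064
d2 = d1 - sigma * sqrt(T) = -0.50441404
exp(-rT) = 0.99733795; exp(-qT) = 1.00000000
P = K * exp(-rT) * N(-d2) - S_0 * exp(-qT) * N(-d1)
N(-d1) = 0.63629041; N(-d2) = 0.69301477
P = 100.4500 * 0.99733795 * 0.69301477 - 93.7400 * 1.00000000 * 0.63629041 = 9.7822

Answer: Price = 9.7822


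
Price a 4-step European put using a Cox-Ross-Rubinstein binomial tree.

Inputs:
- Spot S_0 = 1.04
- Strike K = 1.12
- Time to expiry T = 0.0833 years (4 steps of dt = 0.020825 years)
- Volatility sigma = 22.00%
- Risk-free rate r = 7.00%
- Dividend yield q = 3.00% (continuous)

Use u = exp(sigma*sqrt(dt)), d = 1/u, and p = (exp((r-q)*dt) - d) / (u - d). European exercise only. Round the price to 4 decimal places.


dt = T/N = 0.020825
u = exp(sigma*sqrt(dt)) = 1.032257; d = 1/u = 0.968751
p = (exp((r-q)*dt) - d) / (u - d) = 0.505186
Discount per step: exp(-r*dt) = 0.998543
Stock lattice S(k, i) with i counting down-moves:
  k=0: S(0,0) = 1.0400
  k=1: S(1,0) = 1.0735; S(1,1) = 1.0075
  k=2: S(2,0) = 1.1082; S(2,1) = 1.0400; S(2,2) = 0.9760
  k=3: S(3,0) = 1.1439; S(3,1) = 1.0735; S(3,2) = 1.0075; S(3,3) = 0.9455
  k=4: S(4,0) = 1.1808; S(4,1) = 1.1082; S(4,2) = 1.0400; S(4,3) = 0.9760; S(4,4) = 0.9160
Terminal payoffs V(N, i) = max(K - S_T, 0):
  V(4,0) = 0.000000; V(4,1) = 0.011823; V(4,2) = 0.080000; V(4,3) = 0.143983; V(4,4) = 0.204029
Backward induction: V(k, i) = exp(-r*dt) * [p * V(k+1, i) + (1-p) * V(k+1, i+1)].
  V(3,0) = exp(-r*dt) * [p*0.000000 + (1-p)*0.011823] = 0.005842
  V(3,1) = exp(-r*dt) * [p*0.011823 + (1-p)*0.080000] = 0.045491
  V(3,2) = exp(-r*dt) * [p*0.080000 + (1-p)*0.143983] = 0.111497
  V(3,3) = exp(-r*dt) * [p*0.143983 + (1-p)*0.204029] = 0.173442
  V(2,0) = exp(-r*dt) * [p*0.005842 + (1-p)*0.045491] = 0.025424
  V(2,1) = exp(-r*dt) * [p*0.045491 + (1-p)*0.111497] = 0.078038
  V(2,2) = exp(-r*dt) * [p*0.111497 + (1-p)*0.173442] = 0.141941
  V(1,0) = exp(-r*dt) * [p*0.025424 + (1-p)*0.078038] = 0.051383
  V(1,1) = exp(-r*dt) * [p*0.078038 + (1-p)*0.141941] = 0.109498
  V(0,0) = exp(-r*dt) * [p*0.051383 + (1-p)*0.109498] = 0.080023

Answer: Price = V(0,0) = 0.0800


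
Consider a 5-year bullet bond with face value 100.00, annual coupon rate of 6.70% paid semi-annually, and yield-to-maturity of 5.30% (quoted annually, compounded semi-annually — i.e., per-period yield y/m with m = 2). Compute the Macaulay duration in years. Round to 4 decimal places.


Answer: Macaulay duration = 4.3534 years

Derivation:
Coupon per period c = face * coupon_rate / m = 3.350000
Periods per year m = 2; per-period yield y/m = 0.026500
Number of cashflows N = 10
Cashflows (t years, CF_t, discount factor 1/(1+y/m)^(m*t), PV):
  t = 0.5000: CF_t = 3.350000, DF = 0.974184, PV = 3.263517
  t = 1.0000: CF_t = 3.350000, DF = 0.949035, PV = 3.179266
  t = 1.5000: CF_t = 3.350000, DF = 0.924535, PV = 3.097191
  t = 2.0000: CF_t = 3.350000, DF = 0.900667, PV = 3.017234
  t = 2.5000: CF_t = 3.350000, DF = 0.877415, PV = 2.939341
  t = 3.0000: CF_t = 3.350000, DF = 0.854764, PV = 2.863460
  t = 3.5000: CF_t = 3.350000, DF = 0.832698, PV = 2.789537
  t = 4.0000: CF_t = 3.350000, DF = 0.811201, PV = 2.717523
  t = 4.5000: CF_t = 3.350000, DF = 0.790259, PV = 2.647367
  t = 5.0000: CF_t = 103.350000, DF = 0.769858, PV = 79.564794
Price P = sum_t PV_t = 106.079230
Macaulay numerator sum_t t * PV_t:
  t * PV_t at t = 0.5000: 1.631758
  t * PV_t at t = 1.0000: 3.179266
  t * PV_t at t = 1.5000: 4.645786
  t * PV_t at t = 2.0000: 6.034468
  t * PV_t at t = 2.5000: 7.348354
  t * PV_t at t = 3.0000: 8.590379
  t * PV_t at t = 3.5000: 9.763380
  t * PV_t at t = 4.0000: 10.870091
  t * PV_t at t = 4.5000: 11.913153
  t * PV_t at t = 5.0000: 397.823971
Macaulay duration D = (sum_t t * PV_t) / P = 461.800607 / 106.079230 = 4.353356


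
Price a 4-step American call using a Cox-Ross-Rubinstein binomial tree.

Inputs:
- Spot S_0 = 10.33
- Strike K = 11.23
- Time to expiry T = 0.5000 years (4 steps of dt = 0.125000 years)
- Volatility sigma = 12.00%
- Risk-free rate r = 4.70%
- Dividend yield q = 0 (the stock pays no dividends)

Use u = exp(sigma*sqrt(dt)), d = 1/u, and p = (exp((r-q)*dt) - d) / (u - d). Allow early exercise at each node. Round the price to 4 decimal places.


Answer: Price = V(0,0) = 0.1007

Derivation:
dt = T/N = 0.125000
u = exp(sigma*sqrt(dt)) = 1.043339; d = 1/u = 0.958461
p = (exp((r-q)*dt) - d) / (u - d) = 0.558815
Discount per step: exp(-r*dt) = 0.994142
Stock lattice S(k, i) with i counting down-moves:
  k=0: S(0,0) = 10.3300
  k=1: S(1,0) = 10.7777; S(1,1) = 9.9009
  k=2: S(2,0) = 11.2448; S(2,1) = 10.3300; S(2,2) = 9.4896
  k=3: S(3,0) = 11.7321; S(3,1) = 10.7777; S(3,2) = 9.9009; S(3,3) = 9.0954
  k=4: S(4,0) = 12.2406; S(4,1) = 11.2448; S(4,2) = 10.3300; S(4,3) = 9.4896; S(4,4) = 8.7176
Terminal payoffs V(N, i) = max(S_T - K, 0):
  V(4,0) = 1.010595; V(4,1) = 0.014792; V(4,2) = 0.000000; V(4,3) = 0.000000; V(4,4) = 0.000000
Backward induction: V(k, i) = exp(-r*dt) * [p * V(k+1, i) + (1-p) * V(k+1, i+1)]; then take max(V_cont, immediate exercise) for American.
  V(3,0) = exp(-r*dt) * [p*1.010595 + (1-p)*0.014792] = 0.567916; exercise = 0.502133; V(3,0) = max -> 0.567916
  V(3,1) = exp(-r*dt) * [p*0.014792 + (1-p)*0.000000] = 0.008218; exercise = 0.000000; V(3,1) = max -> 0.008218
  V(3,2) = exp(-r*dt) * [p*0.000000 + (1-p)*0.000000] = 0.000000; exercise = 0.000000; V(3,2) = max -> 0.000000
  V(3,3) = exp(-r*dt) * [p*0.000000 + (1-p)*0.000000] = 0.000000; exercise = 0.000000; V(3,3) = max -> 0.000000
  V(2,0) = exp(-r*dt) * [p*0.567916 + (1-p)*0.008218] = 0.319105; exercise = 0.014792; V(2,0) = max -> 0.319105
  V(2,1) = exp(-r*dt) * [p*0.008218 + (1-p)*0.000000] = 0.004565; exercise = 0.000000; V(2,1) = max -> 0.004565
  V(2,2) = exp(-r*dt) * [p*0.000000 + (1-p)*0.000000] = 0.000000; exercise = 0.000000; V(2,2) = max -> 0.000000
  V(1,0) = exp(-r*dt) * [p*0.319105 + (1-p)*0.004565] = 0.179279; exercise = 0.000000; V(1,0) = max -> 0.179279
  V(1,1) = exp(-r*dt) * [p*0.004565 + (1-p)*0.000000] = 0.002536; exercise = 0.000000; V(1,1) = max -> 0.002536
  V(0,0) = exp(-r*dt) * [p*0.179279 + (1-p)*0.002536] = 0.100709; exercise = 0.000000; V(0,0) = max -> 0.100709


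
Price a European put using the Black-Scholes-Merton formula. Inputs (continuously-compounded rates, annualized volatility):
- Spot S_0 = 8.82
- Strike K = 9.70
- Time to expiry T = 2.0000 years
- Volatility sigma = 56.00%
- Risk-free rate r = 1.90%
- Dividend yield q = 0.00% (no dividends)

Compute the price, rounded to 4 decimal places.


Answer: Price = 3.0613

Derivation:
d1 = (ln(S/K) + (r - q + 0.5*sigma^2) * T) / (sigma * sqrt(T)) = 0.32387509
d2 = d1 - sigma * sqrt(T) = -0.46808451
exp(-rT) = 0.96271294; exp(-qT) = 1.00000000
P = K * exp(-rT) * N(-d2) - S_0 * exp(-qT) * N(-d1)
N(-d1) = 0.37301630; N(-d2) = 0.68013792
P = 9.7000 * 0.96271294 * 0.68013792 - 8.8200 * 1.00000000 * 0.37301630 = 3.0613


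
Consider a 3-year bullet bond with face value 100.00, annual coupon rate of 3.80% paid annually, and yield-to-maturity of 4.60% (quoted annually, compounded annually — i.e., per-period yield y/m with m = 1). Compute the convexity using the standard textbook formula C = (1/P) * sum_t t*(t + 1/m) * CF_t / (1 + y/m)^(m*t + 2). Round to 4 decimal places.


Coupon per period c = face * coupon_rate / m = 3.800000
Periods per year m = 1; per-period yield y/m = 0.046000
Number of cashflows N = 3
Cashflows (t years, CF_t, discount factor 1/(1+y/m)^(m*t), PV):
  t = 1.0000: CF_t = 3.800000, DF = 0.956023, PV = 3.632887
  t = 2.0000: CF_t = 3.800000, DF = 0.913980, PV = 3.473124
  t = 3.0000: CF_t = 103.800000, DF = 0.873786, PV = 90.698958
Price P = sum_t PV_t = 97.804969
Convexity numerator sum_t t*(t + 1/m) * CF_t / (1+y/m)^(m*t + 2):
  t = 1.0000: term = 6.640772
  t = 2.0000: term = 19.046190
  t = 3.0000: term = 994.764268
Convexity = (1/P) * sum = 1020.451229 / 97.804969 = 10.433532

Answer: Convexity = 10.4335


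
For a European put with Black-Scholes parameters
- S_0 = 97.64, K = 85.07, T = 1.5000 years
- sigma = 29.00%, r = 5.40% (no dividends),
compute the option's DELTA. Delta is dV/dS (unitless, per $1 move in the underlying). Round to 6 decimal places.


d1 = 0.7936566335; d2 = 0.4384806208
phi(d1) = 0.2911595270; exp(-qT) = 1.0000000000; exp(-rT) = 0.9221936914
N(-d1) = 0.2136976765
Delta = -exp(-qT) * N(-d1) = -1.0000000000 * 0.2136976765 = -0.213698

Answer: Delta = -0.213698


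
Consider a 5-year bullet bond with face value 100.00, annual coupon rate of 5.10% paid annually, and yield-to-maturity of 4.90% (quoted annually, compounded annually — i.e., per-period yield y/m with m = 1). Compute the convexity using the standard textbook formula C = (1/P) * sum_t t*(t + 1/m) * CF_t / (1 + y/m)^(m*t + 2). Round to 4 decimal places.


Coupon per period c = face * coupon_rate / m = 5.100000
Periods per year m = 1; per-period yield y/m = 0.049000
Number of cashflows N = 5
Cashflows (t years, CF_t, discount factor 1/(1+y/m)^(m*t), PV):
  t = 1.0000: CF_t = 5.100000, DF = 0.953289, PV = 4.861773
  t = 2.0000: CF_t = 5.100000, DF = 0.908760, PV = 4.634674
  t = 3.0000: CF_t = 5.100000, DF = 0.866310, PV = 4.418183
  t = 4.0000: CF_t = 5.100000, DF = 0.825844, PV = 4.211805
  t = 5.0000: CF_t = 105.100000, DF = 0.787268, PV = 82.741859
Price P = sum_t PV_t = 100.868294
Convexity numerator sum_t t*(t + 1/m) * CF_t / (1+y/m)^(m*t + 2):
  t = 1.0000: term = 8.836366
  t = 2.0000: term = 25.270828
  t = 3.0000: term = 48.180797
  t = 4.0000: term = 76.550361
  t = 5.0000: term = 2255.773827
Convexity = (1/P) * sum = 2414.612180 / 100.868294 = 23.938267

Answer: Convexity = 23.9383


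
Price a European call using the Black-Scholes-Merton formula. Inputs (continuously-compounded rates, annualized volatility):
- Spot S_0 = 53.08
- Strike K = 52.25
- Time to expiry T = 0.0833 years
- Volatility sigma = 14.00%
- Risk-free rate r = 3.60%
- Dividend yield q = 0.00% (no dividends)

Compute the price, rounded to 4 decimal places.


d1 = (ln(S/K) + (r - q + 0.5*sigma^2) * T) / (sigma * sqrt(T)) = 0.48446389
d2 = d1 - sigma * sqrt(T) = 0.44405745
exp(-rT) = 0.99700569; exp(-qT) = 1.00000000
C = S_0 * exp(-qT) * N(d1) - K * exp(-rT) * N(d2)
N(d1) = 0.68597166; N(d2) = 0.67149948
C = 53.0800 * 1.00000000 * 0.68597166 - 52.2500 * 0.99700569 * 0.67149948 = 1.4306

Answer: Price = 1.4306


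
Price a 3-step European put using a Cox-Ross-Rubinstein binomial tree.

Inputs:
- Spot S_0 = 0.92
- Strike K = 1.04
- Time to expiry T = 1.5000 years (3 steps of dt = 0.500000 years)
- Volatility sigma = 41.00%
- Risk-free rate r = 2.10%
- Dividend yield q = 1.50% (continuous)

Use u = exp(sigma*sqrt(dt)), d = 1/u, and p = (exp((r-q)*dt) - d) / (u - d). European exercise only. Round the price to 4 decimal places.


dt = T/N = 0.500000
u = exp(sigma*sqrt(dt)) = 1.336312; d = 1/u = 0.748328
p = (exp((r-q)*dt) - d) / (u - d) = 0.433135
Discount per step: exp(-r*dt) = 0.989555
Stock lattice S(k, i) with i counting down-moves:
  k=0: S(0,0) = 0.9200
  k=1: S(1,0) = 1.2294; S(1,1) = 0.6885
  k=2: S(2,0) = 1.6429; S(2,1) = 0.9200; S(2,2) = 0.5152
  k=3: S(3,0) = 2.1954; S(3,1) = 1.2294; S(3,2) = 0.6885; S(3,3) = 0.3855
Terminal payoffs V(N, i) = max(K - S_T, 0):
  V(3,0) = 0.000000; V(3,1) = 0.000000; V(3,2) = 0.351538; V(3,3) = 0.654465
Backward induction: V(k, i) = exp(-r*dt) * [p * V(k+1, i) + (1-p) * V(k+1, i+1)].
  V(2,0) = exp(-r*dt) * [p*0.000000 + (1-p)*0.000000] = 0.000000
  V(2,1) = exp(-r*dt) * [p*0.000000 + (1-p)*0.351538] = 0.197193
  V(2,2) = exp(-r*dt) * [p*0.351538 + (1-p)*0.654465] = 0.517791
  V(1,0) = exp(-r*dt) * [p*0.000000 + (1-p)*0.197193] = 0.110614
  V(1,1) = exp(-r*dt) * [p*0.197193 + (1-p)*0.517791] = 0.374971
  V(0,0) = exp(-r*dt) * [p*0.110614 + (1-p)*0.374971] = 0.257748

Answer: Price = V(0,0) = 0.2577


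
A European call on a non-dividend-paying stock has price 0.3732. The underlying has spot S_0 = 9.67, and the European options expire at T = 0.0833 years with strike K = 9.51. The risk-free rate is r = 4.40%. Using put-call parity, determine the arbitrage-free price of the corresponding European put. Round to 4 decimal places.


Answer: Put price = 0.1784

Derivation:
Put-call parity: C - P = S_0 * exp(-qT) - K * exp(-rT).
S_0 * exp(-qT) = 9.6700 * 1.00000000 = 9.67000000
K * exp(-rT) = 9.5100 * 0.99634151 = 9.47520775
P = C - S*exp(-qT) + K*exp(-rT)
P = 0.3732 - 9.67000000 + 9.47520775 = 0.1784


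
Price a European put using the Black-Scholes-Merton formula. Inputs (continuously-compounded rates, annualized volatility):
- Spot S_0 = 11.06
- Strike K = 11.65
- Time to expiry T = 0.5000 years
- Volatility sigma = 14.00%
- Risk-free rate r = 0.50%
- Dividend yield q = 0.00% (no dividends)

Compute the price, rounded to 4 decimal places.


Answer: Price = 0.7829

Derivation:
d1 = (ln(S/K) + (r - q + 0.5*sigma^2) * T) / (sigma * sqrt(T)) = -0.45023695
d2 = d1 - sigma * sqrt(T) = -0.54923190
exp(-rT) = 0.99750312; exp(-qT) = 1.00000000
P = K * exp(-rT) * N(-d2) - S_0 * exp(-qT) * N(-d1)
N(-d1) = 0.67373020; N(-d2) = 0.70857684
P = 11.6500 * 0.99750312 * 0.70857684 - 11.0600 * 1.00000000 * 0.67373020 = 0.7829


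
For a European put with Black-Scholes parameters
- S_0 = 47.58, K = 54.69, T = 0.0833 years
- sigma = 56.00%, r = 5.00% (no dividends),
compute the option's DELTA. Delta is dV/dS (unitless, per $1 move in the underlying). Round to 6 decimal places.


Answer: Delta = -0.774902

Derivation:
d1 = -0.7550897035; d2 = -0.9167154440
phi(d1) = 0.2999862126; exp(-qT) = 1.0000000000; exp(-rT) = 0.9958436616
N(-d1) = 0.7749024196
Delta = -exp(-qT) * N(-d1) = -1.0000000000 * 0.7749024196 = -0.774902


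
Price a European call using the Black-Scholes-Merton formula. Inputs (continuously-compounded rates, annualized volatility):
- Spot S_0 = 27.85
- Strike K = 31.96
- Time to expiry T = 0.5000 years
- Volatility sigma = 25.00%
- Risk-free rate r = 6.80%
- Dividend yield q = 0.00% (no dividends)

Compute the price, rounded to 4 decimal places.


Answer: Price = 0.8923

Derivation:
d1 = (ln(S/K) + (r - q + 0.5*sigma^2) * T) / (sigma * sqrt(T)) = -0.49795678
d2 = d1 - sigma * sqrt(T) = -0.67473348
exp(-rT) = 0.96657150; exp(-qT) = 1.00000000
C = S_0 * exp(-qT) * N(d1) - K * exp(-rT) * N(d2)
N(d1) = 0.30925725; N(d2) = 0.24992256
C = 27.8500 * 1.00000000 * 0.30925725 - 31.9600 * 0.96657150 * 0.24992256 = 0.8923


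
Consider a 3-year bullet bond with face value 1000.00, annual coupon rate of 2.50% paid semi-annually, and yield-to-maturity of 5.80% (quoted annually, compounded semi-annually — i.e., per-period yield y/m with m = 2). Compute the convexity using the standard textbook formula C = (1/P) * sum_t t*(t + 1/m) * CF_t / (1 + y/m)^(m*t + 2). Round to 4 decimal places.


Answer: Convexity = 9.4936

Derivation:
Coupon per period c = face * coupon_rate / m = 12.500000
Periods per year m = 2; per-period yield y/m = 0.029000
Number of cashflows N = 6
Cashflows (t years, CF_t, discount factor 1/(1+y/m)^(m*t), PV):
  t = 0.5000: CF_t = 12.500000, DF = 0.971817, PV = 12.147716
  t = 1.0000: CF_t = 12.500000, DF = 0.944429, PV = 11.805361
  t = 1.5000: CF_t = 12.500000, DF = 0.917812, PV = 11.472654
  t = 2.0000: CF_t = 12.500000, DF = 0.891946, PV = 11.149323
  t = 2.5000: CF_t = 12.500000, DF = 0.866808, PV = 10.835105
  t = 3.0000: CF_t = 1012.500000, DF = 0.842379, PV = 852.909169
Price P = sum_t PV_t = 910.319329
Convexity numerator sum_t t*(t + 1/m) * CF_t / (1+y/m)^(m*t + 2):
  t = 0.5000: term = 5.736327
  t = 1.0000: term = 16.723985
  t = 1.5000: term = 32.505316
  t = 2.0000: term = 52.648714
  t = 2.5000: term = 76.747397
  t = 3.0000: term = 8457.876373
Convexity = (1/P) * sum = 8642.238112 / 910.319329 = 9.493634


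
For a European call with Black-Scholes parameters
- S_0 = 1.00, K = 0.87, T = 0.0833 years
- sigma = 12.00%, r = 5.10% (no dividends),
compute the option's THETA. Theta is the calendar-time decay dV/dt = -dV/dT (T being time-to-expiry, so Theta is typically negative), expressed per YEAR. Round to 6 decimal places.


Answer: Theta = -0.044196

Derivation:
d1 = 4.1609333103; d2 = 4.1262992231
phi(d1) = 0.0000694001; exp(-qT) = 1.0000000000; exp(-rT) = 0.9957607113
Theta = -S*exp(-qT)*phi(d1)*sigma/(2*sqrt(T)) - r*K*exp(-rT)*N(d2) + q*S*exp(-qT)*N(d1)
N(d1) = 0.9999841525; N(d2) = 0.9999815676; sqrt(T) = 0.2886173938
Term 1 = -1.0000 * 1.0000000000 * 0.0000694001 * 0.1200 / (2 * 0.2886173938) = -0.0000144274
Term 2 = -0.0510 * 0.8700 * 0.9957607113 * 0.9999815676 = -0.0441810884
Term 3 = 0 (no dividend yield, q = 0)
Theta = -0.0000144274 + (-0.0441810884) + (0.0000000000) = -0.044196


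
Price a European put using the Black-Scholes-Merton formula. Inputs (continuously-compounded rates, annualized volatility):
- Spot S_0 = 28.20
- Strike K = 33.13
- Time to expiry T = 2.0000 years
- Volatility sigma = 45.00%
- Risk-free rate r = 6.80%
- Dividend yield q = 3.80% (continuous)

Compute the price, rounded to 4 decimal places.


Answer: Price = 8.3466

Derivation:
d1 = (ln(S/K) + (r - q + 0.5*sigma^2) * T) / (sigma * sqrt(T)) = 0.15930764
d2 = d1 - sigma * sqrt(T) = -0.47708846
exp(-rT) = 0.87284263; exp(-qT) = 0.92681621
P = K * exp(-rT) * N(-d2) - S_0 * exp(-qT) * N(-d1)
N(-d1) = 0.43671325; N(-d2) = 0.68335044
P = 33.1300 * 0.87284263 * 0.68335044 - 28.2000 * 0.92681621 * 0.43671325 = 8.3466


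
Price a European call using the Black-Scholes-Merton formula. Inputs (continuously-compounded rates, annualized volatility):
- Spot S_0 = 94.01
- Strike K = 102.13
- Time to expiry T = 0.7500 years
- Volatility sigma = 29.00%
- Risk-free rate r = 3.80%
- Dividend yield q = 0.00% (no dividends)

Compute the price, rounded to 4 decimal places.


Answer: Price = 7.2556

Derivation:
d1 = (ln(S/K) + (r - q + 0.5*sigma^2) * T) / (sigma * sqrt(T)) = -0.09081462
d2 = d1 - sigma * sqrt(T) = -0.34196198
exp(-rT) = 0.97190229; exp(-qT) = 1.00000000
C = S_0 * exp(-qT) * N(d1) - K * exp(-rT) * N(d2)
N(d1) = 0.46381995; N(d2) = 0.36618975
C = 94.0100 * 1.00000000 * 0.46381995 - 102.1300 * 0.97190229 * 0.36618975 = 7.2556


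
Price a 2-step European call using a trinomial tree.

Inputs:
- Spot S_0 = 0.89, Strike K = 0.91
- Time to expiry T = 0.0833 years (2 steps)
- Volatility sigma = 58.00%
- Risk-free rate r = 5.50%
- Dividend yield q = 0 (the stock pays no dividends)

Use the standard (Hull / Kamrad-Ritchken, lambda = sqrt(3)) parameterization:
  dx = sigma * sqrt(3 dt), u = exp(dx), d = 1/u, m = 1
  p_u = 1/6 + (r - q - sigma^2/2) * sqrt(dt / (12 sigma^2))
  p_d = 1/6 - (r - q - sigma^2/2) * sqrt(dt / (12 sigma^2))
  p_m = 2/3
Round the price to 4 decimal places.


dt = T/N = 0.041650; dx = sigma*sqrt(3*dt) = 0.205020
u = exp(dx) = 1.227550; d = 1/u = 0.814631
p_u = 0.155168, p_m = 0.666667, p_d = 0.178165
Discount per step: exp(-r*dt) = 0.997712
Stock lattice S(k, j) with j the centered position index:
  k=0: S(0,+0) = 0.8900
  k=1: S(1,-1) = 0.7250; S(1,+0) = 0.8900; S(1,+1) = 1.0925
  k=2: S(2,-2) = 0.5906; S(2,-1) = 0.7250; S(2,+0) = 0.8900; S(2,+1) = 1.0925; S(2,+2) = 1.3411
Terminal payoffs V(N, j) = max(S_T - K, 0):
  V(2,-2) = 0.000000; V(2,-1) = 0.000000; V(2,+0) = 0.000000; V(2,+1) = 0.182519; V(2,+2) = 0.431121
Backward induction: V(k, j) = exp(-r*dt) * [p_u * V(k+1, j+1) + p_m * V(k+1, j) + p_d * V(k+1, j-1)]
  V(1,-1) = exp(-r*dt) * [p_u*0.000000 + p_m*0.000000 + p_d*0.000000] = 0.000000
  V(1,+0) = exp(-r*dt) * [p_u*0.182519 + p_m*0.000000 + p_d*0.000000] = 0.028256
  V(1,+1) = exp(-r*dt) * [p_u*0.431121 + p_m*0.182519 + p_d*0.000000] = 0.188144
  V(0,+0) = exp(-r*dt) * [p_u*0.188144 + p_m*0.028256 + p_d*0.000000] = 0.047922

Answer: Price = V(0,0) = 0.0479


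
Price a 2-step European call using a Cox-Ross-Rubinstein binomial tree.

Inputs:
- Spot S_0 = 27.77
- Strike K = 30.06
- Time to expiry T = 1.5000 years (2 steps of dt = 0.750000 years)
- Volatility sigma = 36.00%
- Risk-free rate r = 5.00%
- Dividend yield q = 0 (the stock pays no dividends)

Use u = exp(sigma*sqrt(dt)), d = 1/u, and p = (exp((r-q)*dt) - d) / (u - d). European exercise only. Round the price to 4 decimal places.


Answer: Price = V(0,0) = 4.7061

Derivation:
dt = T/N = 0.750000
u = exp(sigma*sqrt(dt)) = 1.365839; d = 1/u = 0.732151
p = (exp((r-q)*dt) - d) / (u - d) = 0.482984
Discount per step: exp(-r*dt) = 0.963194
Stock lattice S(k, i) with i counting down-moves:
  k=0: S(0,0) = 27.7700
  k=1: S(1,0) = 37.9294; S(1,1) = 20.3318
  k=2: S(2,0) = 51.8054; S(2,1) = 27.7700; S(2,2) = 14.8860
Terminal payoffs V(N, i) = max(S_T - K, 0):
  V(2,0) = 21.745410; V(2,1) = 0.000000; V(2,2) = 0.000000
Backward induction: V(k, i) = exp(-r*dt) * [p * V(k+1, i) + (1-p) * V(k+1, i+1)].
  V(1,0) = exp(-r*dt) * [p*21.745410 + (1-p)*0.000000] = 10.116125
  V(1,1) = exp(-r*dt) * [p*0.000000 + (1-p)*0.000000] = 0.000000
  V(0,0) = exp(-r*dt) * [p*10.116125 + (1-p)*0.000000] = 4.706096


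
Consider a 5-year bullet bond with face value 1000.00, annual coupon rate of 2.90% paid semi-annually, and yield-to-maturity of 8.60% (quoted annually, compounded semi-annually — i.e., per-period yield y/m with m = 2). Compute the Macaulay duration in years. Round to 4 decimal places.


Answer: Macaulay duration = 4.6364 years

Derivation:
Coupon per period c = face * coupon_rate / m = 14.500000
Periods per year m = 2; per-period yield y/m = 0.043000
Number of cashflows N = 10
Cashflows (t years, CF_t, discount factor 1/(1+y/m)^(m*t), PV):
  t = 0.5000: CF_t = 14.500000, DF = 0.958773, PV = 13.902205
  t = 1.0000: CF_t = 14.500000, DF = 0.919245, PV = 13.329056
  t = 1.5000: CF_t = 14.500000, DF = 0.881347, PV = 12.779536
  t = 2.0000: CF_t = 14.500000, DF = 0.845012, PV = 12.252671
  t = 2.5000: CF_t = 14.500000, DF = 0.810174, PV = 11.747527
  t = 3.0000: CF_t = 14.500000, DF = 0.776773, PV = 11.263209
  t = 3.5000: CF_t = 14.500000, DF = 0.744749, PV = 10.798858
  t = 4.0000: CF_t = 14.500000, DF = 0.714045, PV = 10.353651
  t = 4.5000: CF_t = 14.500000, DF = 0.684607, PV = 9.926799
  t = 5.0000: CF_t = 1014.500000, DF = 0.656382, PV = 665.899927
Price P = sum_t PV_t = 772.253439
Macaulay numerator sum_t t * PV_t:
  t * PV_t at t = 0.5000: 6.951103
  t * PV_t at t = 1.0000: 13.329056
  t * PV_t at t = 1.5000: 19.169304
  t * PV_t at t = 2.0000: 24.505342
  t * PV_t at t = 2.5000: 29.368818
  t * PV_t at t = 3.0000: 33.789628
  t * PV_t at t = 3.5000: 37.796004
  t * PV_t at t = 4.0000: 41.414605
  t * PV_t at t = 4.5000: 44.670595
  t * PV_t at t = 5.0000: 3329.499634
Macaulay duration D = (sum_t t * PV_t) / P = 3580.494088 / 772.253439 = 4.636424


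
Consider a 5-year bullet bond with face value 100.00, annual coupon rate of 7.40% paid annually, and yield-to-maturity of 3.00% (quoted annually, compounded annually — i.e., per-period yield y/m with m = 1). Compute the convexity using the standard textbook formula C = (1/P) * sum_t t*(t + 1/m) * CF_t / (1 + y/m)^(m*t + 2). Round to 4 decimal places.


Coupon per period c = face * coupon_rate / m = 7.400000
Periods per year m = 1; per-period yield y/m = 0.030000
Number of cashflows N = 5
Cashflows (t years, CF_t, discount factor 1/(1+y/m)^(m*t), PV):
  t = 1.0000: CF_t = 7.400000, DF = 0.970874, PV = 7.184466
  t = 2.0000: CF_t = 7.400000, DF = 0.942596, PV = 6.975210
  t = 3.0000: CF_t = 7.400000, DF = 0.915142, PV = 6.772048
  t = 4.0000: CF_t = 7.400000, DF = 0.888487, PV = 6.574804
  t = 5.0000: CF_t = 107.400000, DF = 0.862609, PV = 92.644183
Price P = sum_t PV_t = 120.150712
Convexity numerator sum_t t*(t + 1/m) * CF_t / (1+y/m)^(m*t + 2):
  t = 1.0000: term = 13.544097
  t = 2.0000: term = 39.448825
  t = 3.0000: term = 76.599660
  t = 4.0000: term = 123.947670
  t = 5.0000: term = 2619.780850
Convexity = (1/P) * sum = 2873.321101 / 120.150712 = 23.914308

Answer: Convexity = 23.9143


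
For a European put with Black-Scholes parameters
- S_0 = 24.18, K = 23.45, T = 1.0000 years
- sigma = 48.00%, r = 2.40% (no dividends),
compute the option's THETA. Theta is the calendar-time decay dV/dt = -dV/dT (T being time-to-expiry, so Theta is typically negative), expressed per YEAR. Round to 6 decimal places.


d1 = 0.3538653131; d2 = -0.1261346869
phi(d1) = 0.3747302433; exp(-qT) = 1.0000000000; exp(-rT) = 0.9762857098
Theta = -S*exp(-qT)*phi(d1)*sigma/(2*sqrt(T)) + r*K*exp(-rT)*N(-d2) - q*S*exp(-qT)*N(-d1)
N(-d1) = 0.3617199117; N(-d2) = 0.5501873447; sqrt(T) = 1.0000000000
Term 1 = -24.1800 * 1.0000000000 * 0.3747302433 * 0.4800 / (2 * 1.0000000000) = -2.1746345479
Term 2 = 0.0240 * 23.4500 * 0.9762857098 * 0.5501873447 = 0.3023024158
Term 3 = 0 (no dividend yield, q = 0)
Theta = -2.1746345479 + (0.3023024158) + (0.0000000000) = -1.872332

Answer: Theta = -1.872332


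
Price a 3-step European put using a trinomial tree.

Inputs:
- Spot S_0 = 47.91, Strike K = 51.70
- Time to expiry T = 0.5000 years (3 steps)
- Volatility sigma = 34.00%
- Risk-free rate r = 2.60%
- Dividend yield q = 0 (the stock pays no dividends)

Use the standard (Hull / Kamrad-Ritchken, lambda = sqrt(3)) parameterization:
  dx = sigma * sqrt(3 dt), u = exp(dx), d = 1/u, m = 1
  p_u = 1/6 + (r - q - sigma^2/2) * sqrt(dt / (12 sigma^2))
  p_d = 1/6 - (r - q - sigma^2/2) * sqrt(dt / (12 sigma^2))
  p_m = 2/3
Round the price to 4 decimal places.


Answer: Price = V(0,0) = 6.5406

Derivation:
dt = T/N = 0.166667; dx = sigma*sqrt(3*dt) = 0.240416
u = exp(dx) = 1.271778; d = 1/u = 0.786300
p_u = 0.155644, p_m = 0.666667, p_d = 0.177689
Discount per step: exp(-r*dt) = 0.995676
Stock lattice S(k, j) with j the centered position index:
  k=0: S(0,+0) = 47.9100
  k=1: S(1,-1) = 37.6717; S(1,+0) = 47.9100; S(1,+1) = 60.9309
  k=2: S(2,-2) = 29.6212; S(2,-1) = 37.6717; S(2,+0) = 47.9100; S(2,+1) = 60.9309; S(2,+2) = 77.4906
  k=3: S(3,-3) = 23.2912; S(3,-2) = 29.6212; S(3,-1) = 37.6717; S(3,+0) = 47.9100; S(3,+1) = 60.9309; S(3,+2) = 77.4906; S(3,+3) = 98.5509
Terminal payoffs V(N, j) = max(K - S_T, 0):
  V(3,-3) = 28.408806; V(3,-2) = 22.078761; V(3,-1) = 14.028345; V(3,+0) = 3.790000; V(3,+1) = 0.000000; V(3,+2) = 0.000000; V(3,+3) = 0.000000
Backward induction: V(k, j) = exp(-r*dt) * [p_u * V(k+1, j+1) + p_m * V(k+1, j) + p_d * V(k+1, j-1)]
  V(2,-2) = exp(-r*dt) * [p_u*14.028345 + p_m*22.078761 + p_d*28.408806] = 21.855629
  V(2,-1) = exp(-r*dt) * [p_u*3.790000 + p_m*14.028345 + p_d*22.078761] = 13.805326
  V(2,+0) = exp(-r*dt) * [p_u*0.000000 + p_m*3.790000 + p_d*14.028345] = 4.997649
  V(2,+1) = exp(-r*dt) * [p_u*0.000000 + p_m*0.000000 + p_d*3.790000] = 0.670530
  V(2,+2) = exp(-r*dt) * [p_u*0.000000 + p_m*0.000000 + p_d*0.000000] = 0.000000
  V(1,-1) = exp(-r*dt) * [p_u*4.997649 + p_m*13.805326 + p_d*21.855629] = 13.804964
  V(1,+0) = exp(-r*dt) * [p_u*0.670530 + p_m*4.997649 + p_d*13.805326] = 5.863723
  V(1,+1) = exp(-r*dt) * [p_u*0.000000 + p_m*0.670530 + p_d*4.997649] = 1.329276
  V(0,+0) = exp(-r*dt) * [p_u*1.329276 + p_m*5.863723 + p_d*13.804964] = 6.540631


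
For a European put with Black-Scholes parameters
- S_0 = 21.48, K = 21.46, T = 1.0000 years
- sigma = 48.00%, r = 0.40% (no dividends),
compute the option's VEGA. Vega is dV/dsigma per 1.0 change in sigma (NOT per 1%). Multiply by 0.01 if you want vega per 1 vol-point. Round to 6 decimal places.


Answer: Vega = 8.305062

Derivation:
d1 = 0.2502740259; d2 = -0.2297259741
phi(d1) = 0.3866416139; exp(-qT) = 1.0000000000; exp(-rT) = 0.9960079893
Vega = S * exp(-qT) * phi(d1) * sqrt(T) = 21.4800 * 1.0000000000 * 0.3866416139 * 1.0000000000 = 8.305062


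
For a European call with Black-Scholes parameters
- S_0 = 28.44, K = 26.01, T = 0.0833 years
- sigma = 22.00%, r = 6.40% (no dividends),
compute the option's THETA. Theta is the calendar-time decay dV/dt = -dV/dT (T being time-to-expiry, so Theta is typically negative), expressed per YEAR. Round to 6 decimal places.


d1 = 1.5223454926; d2 = 1.4588496659
phi(d1) = 0.1252170769; exp(-qT) = 1.0000000000; exp(-rT) = 0.9946829856
Theta = -S*exp(-qT)*phi(d1)*sigma/(2*sqrt(T)) - r*K*exp(-rT)*N(d2) + q*S*exp(-qT)*N(d1)
N(d1) = 0.9360387326; N(d2) = 0.9276967553; sqrt(T) = 0.2886173938
Term 1 = -28.4400 * 1.0000000000 * 0.1252170769 * 0.2200 / (2 * 0.2886173938) = -1.3572608990
Term 2 = -0.0640 * 26.0100 * 0.9946829856 * 0.9276967553 = -1.5360701618
Term 3 = 0 (no dividend yield, q = 0)
Theta = -1.3572608990 + (-1.5360701618) + (0.0000000000) = -2.893331

Answer: Theta = -2.893331


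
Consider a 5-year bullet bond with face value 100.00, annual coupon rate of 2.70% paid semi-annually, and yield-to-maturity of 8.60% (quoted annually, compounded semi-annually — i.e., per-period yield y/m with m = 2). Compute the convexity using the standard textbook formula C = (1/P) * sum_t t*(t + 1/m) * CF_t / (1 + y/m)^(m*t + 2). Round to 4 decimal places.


Answer: Convexity = 23.0050

Derivation:
Coupon per period c = face * coupon_rate / m = 1.350000
Periods per year m = 2; per-period yield y/m = 0.043000
Number of cashflows N = 10
Cashflows (t years, CF_t, discount factor 1/(1+y/m)^(m*t), PV):
  t = 0.5000: CF_t = 1.350000, DF = 0.958773, PV = 1.294343
  t = 1.0000: CF_t = 1.350000, DF = 0.919245, PV = 1.240981
  t = 1.5000: CF_t = 1.350000, DF = 0.881347, PV = 1.189819
  t = 2.0000: CF_t = 1.350000, DF = 0.845012, PV = 1.140766
  t = 2.5000: CF_t = 1.350000, DF = 0.810174, PV = 1.093735
  t = 3.0000: CF_t = 1.350000, DF = 0.776773, PV = 1.048644
  t = 3.5000: CF_t = 1.350000, DF = 0.744749, PV = 1.005411
  t = 4.0000: CF_t = 1.350000, DF = 0.714045, PV = 0.963961
  t = 4.5000: CF_t = 1.350000, DF = 0.684607, PV = 0.924219
  t = 5.0000: CF_t = 101.350000, DF = 0.656382, PV = 66.524354
Price P = sum_t PV_t = 76.426233
Convexity numerator sum_t t*(t + 1/m) * CF_t / (1+y/m)^(m*t + 2):
  t = 0.5000: term = 0.594909
  t = 1.0000: term = 1.711149
  t = 1.5000: term = 3.281206
  t = 2.0000: term = 5.243218
  t = 2.5000: term = 7.540582
  t = 3.0000: term = 10.121587
  t = 3.5000: term = 12.939069
  t = 4.0000: term = 15.950092
  t = 4.5000: term = 19.115642
  t = 5.0000: term = 1681.685369
Convexity = (1/P) * sum = 1758.182823 / 76.426233 = 23.004965


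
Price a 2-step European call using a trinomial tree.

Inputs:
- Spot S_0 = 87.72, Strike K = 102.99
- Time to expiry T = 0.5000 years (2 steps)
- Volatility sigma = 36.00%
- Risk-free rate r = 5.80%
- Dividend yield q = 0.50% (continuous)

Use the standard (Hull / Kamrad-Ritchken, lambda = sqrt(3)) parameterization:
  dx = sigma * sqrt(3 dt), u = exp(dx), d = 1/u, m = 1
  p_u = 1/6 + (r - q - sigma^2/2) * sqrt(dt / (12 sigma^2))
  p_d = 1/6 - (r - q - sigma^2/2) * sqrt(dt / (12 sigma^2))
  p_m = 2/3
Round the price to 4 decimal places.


Answer: Price = V(0,0) = 5.0732

Derivation:
dt = T/N = 0.250000; dx = sigma*sqrt(3*dt) = 0.311769
u = exp(dx) = 1.365839; d = 1/u = 0.732151
p_u = 0.161936, p_m = 0.666667, p_d = 0.171398
Discount per step: exp(-r*dt) = 0.985605
Stock lattice S(k, j) with j the centered position index:
  k=0: S(0,+0) = 87.7200
  k=1: S(1,-1) = 64.2242; S(1,+0) = 87.7200; S(1,+1) = 119.8114
  k=2: S(2,-2) = 47.0218; S(2,-1) = 64.2242; S(2,+0) = 87.7200; S(2,+1) = 119.8114; S(2,+2) = 163.6432
Terminal payoffs V(N, j) = max(S_T - K, 0):
  V(2,-2) = 0.000000; V(2,-1) = 0.000000; V(2,+0) = 0.000000; V(2,+1) = 16.821427; V(2,+2) = 60.653162
Backward induction: V(k, j) = exp(-r*dt) * [p_u * V(k+1, j+1) + p_m * V(k+1, j) + p_d * V(k+1, j-1)]
  V(1,-1) = exp(-r*dt) * [p_u*0.000000 + p_m*0.000000 + p_d*0.000000] = 0.000000
  V(1,+0) = exp(-r*dt) * [p_u*16.821427 + p_m*0.000000 + p_d*0.000000] = 2.684775
  V(1,+1) = exp(-r*dt) * [p_u*60.653162 + p_m*16.821427 + p_d*0.000000] = 20.733367
  V(0,+0) = exp(-r*dt) * [p_u*20.733367 + p_m*2.684775 + p_d*0.000000] = 5.073223


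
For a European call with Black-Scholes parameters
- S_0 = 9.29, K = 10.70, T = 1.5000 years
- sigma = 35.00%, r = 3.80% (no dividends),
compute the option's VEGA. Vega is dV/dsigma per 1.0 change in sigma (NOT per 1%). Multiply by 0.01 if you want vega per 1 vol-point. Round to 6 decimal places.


d1 = 0.0176592145; d2 = -0.4110014904
phi(d1) = 0.3988800806; exp(-qT) = 1.0000000000; exp(-rT) = 0.9445940694
Vega = S * exp(-qT) * phi(d1) * sqrt(T) = 9.2900 * 1.0000000000 * 0.3988800806 * 1.2247448714 = 4.538410

Answer: Vega = 4.538410


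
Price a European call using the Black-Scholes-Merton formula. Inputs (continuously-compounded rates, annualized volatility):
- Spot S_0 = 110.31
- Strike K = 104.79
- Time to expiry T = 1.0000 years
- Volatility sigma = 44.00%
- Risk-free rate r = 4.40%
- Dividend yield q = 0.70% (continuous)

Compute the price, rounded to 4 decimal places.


d1 = (ln(S/K) + (r - q + 0.5*sigma^2) * T) / (sigma * sqrt(T)) = 0.42076417
d2 = d1 - sigma * sqrt(T) = -0.01923583
exp(-rT) = 0.95695396; exp(-qT) = 0.99302444
C = S_0 * exp(-qT) * N(d1) - K * exp(-rT) * N(d2)
N(d1) = 0.66303635; N(d2) = 0.49232649
C = 110.3100 * 0.99302444 * 0.66303635 - 104.7900 * 0.95695396 * 0.49232649 = 23.2592

Answer: Price = 23.2592


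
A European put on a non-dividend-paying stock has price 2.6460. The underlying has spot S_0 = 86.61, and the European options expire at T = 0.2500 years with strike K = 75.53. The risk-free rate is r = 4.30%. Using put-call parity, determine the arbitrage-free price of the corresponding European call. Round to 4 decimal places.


Answer: Call price = 14.5336

Derivation:
Put-call parity: C - P = S_0 * exp(-qT) - K * exp(-rT).
S_0 * exp(-qT) = 86.6100 * 1.00000000 = 86.61000000
K * exp(-rT) = 75.5300 * 0.98930757 = 74.72240112
C = P + S*exp(-qT) - K*exp(-rT)
C = 2.6460 + 86.61000000 - 74.72240112 = 14.5336


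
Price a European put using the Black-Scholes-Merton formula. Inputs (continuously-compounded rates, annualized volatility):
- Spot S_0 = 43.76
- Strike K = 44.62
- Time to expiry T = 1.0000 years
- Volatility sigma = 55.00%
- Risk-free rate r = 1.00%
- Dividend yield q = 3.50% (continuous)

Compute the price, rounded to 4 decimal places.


d1 = (ln(S/K) + (r - q + 0.5*sigma^2) * T) / (sigma * sqrt(T)) = 0.19415994
d2 = d1 - sigma * sqrt(T) = -0.35584006
exp(-rT) = 0.99004983; exp(-qT) = 0.96560542
P = K * exp(-rT) * N(-d2) - S_0 * exp(-qT) * N(-d1)
N(-d1) = 0.42302532; N(-d2) = 0.63901983
P = 44.6200 * 0.99004983 * 0.63901983 - 43.7600 * 0.96560542 * 0.42302532 = 10.3545

Answer: Price = 10.3545


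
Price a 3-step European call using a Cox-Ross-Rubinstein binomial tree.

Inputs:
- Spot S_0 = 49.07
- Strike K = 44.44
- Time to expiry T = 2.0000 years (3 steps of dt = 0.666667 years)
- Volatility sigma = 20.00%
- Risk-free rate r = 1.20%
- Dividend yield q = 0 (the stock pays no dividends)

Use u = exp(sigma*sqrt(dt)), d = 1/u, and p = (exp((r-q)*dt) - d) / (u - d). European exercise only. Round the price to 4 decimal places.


Answer: Price = V(0,0) = 8.6582

Derivation:
dt = T/N = 0.666667
u = exp(sigma*sqrt(dt)) = 1.177389; d = 1/u = 0.849337
p = (exp((r-q)*dt) - d) / (u - d) = 0.483750
Discount per step: exp(-r*dt) = 0.992032
Stock lattice S(k, i) with i counting down-moves:
  k=0: S(0,0) = 49.0700
  k=1: S(1,0) = 57.7745; S(1,1) = 41.6770
  k=2: S(2,0) = 68.0230; S(2,1) = 49.0700; S(2,2) = 35.3978
  k=3: S(3,0) = 80.0896; S(3,1) = 57.7745; S(3,2) = 41.6770; S(3,3) = 30.0646
Terminal payoffs V(N, i) = max(S_T - K, 0):
  V(3,0) = 35.649583; V(3,1) = 13.334481; V(3,2) = 0.000000; V(3,3) = 0.000000
Backward induction: V(k, i) = exp(-r*dt) * [p * V(k+1, i) + (1-p) * V(k+1, i+1)].
  V(2,0) = exp(-r*dt) * [p*35.649583 + (1-p)*13.334481] = 23.937142
  V(2,1) = exp(-r*dt) * [p*13.334481 + (1-p)*0.000000] = 6.399154
  V(2,2) = exp(-r*dt) * [p*0.000000 + (1-p)*0.000000] = 0.000000
  V(1,0) = exp(-r*dt) * [p*23.937142 + (1-p)*6.399154] = 14.764563
  V(1,1) = exp(-r*dt) * [p*6.399154 + (1-p)*0.000000] = 3.070924
  V(0,0) = exp(-r*dt) * [p*14.764563 + (1-p)*3.070924] = 8.658176


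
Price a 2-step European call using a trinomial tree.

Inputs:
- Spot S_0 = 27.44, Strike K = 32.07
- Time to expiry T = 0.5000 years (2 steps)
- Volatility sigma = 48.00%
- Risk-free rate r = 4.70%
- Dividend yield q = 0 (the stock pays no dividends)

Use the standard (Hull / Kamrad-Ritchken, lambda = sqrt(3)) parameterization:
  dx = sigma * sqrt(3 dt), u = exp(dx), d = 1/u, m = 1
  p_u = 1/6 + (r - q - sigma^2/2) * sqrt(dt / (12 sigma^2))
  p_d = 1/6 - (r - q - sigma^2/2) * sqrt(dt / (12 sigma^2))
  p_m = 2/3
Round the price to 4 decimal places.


dt = T/N = 0.250000; dx = sigma*sqrt(3*dt) = 0.415692
u = exp(dx) = 1.515419; d = 1/u = 0.659883
p_u = 0.146159, p_m = 0.666667, p_d = 0.187175
Discount per step: exp(-r*dt) = 0.988319
Stock lattice S(k, j) with j the centered position index:
  k=0: S(0,+0) = 27.4400
  k=1: S(1,-1) = 18.1072; S(1,+0) = 27.4400; S(1,+1) = 41.5831
  k=2: S(2,-2) = 11.9486; S(2,-1) = 18.1072; S(2,+0) = 27.4400; S(2,+1) = 41.5831; S(2,+2) = 63.0158
Terminal payoffs V(N, j) = max(S_T - K, 0):
  V(2,-2) = 0.000000; V(2,-1) = 0.000000; V(2,+0) = 0.000000; V(2,+1) = 9.513107; V(2,+2) = 30.945844
Backward induction: V(k, j) = exp(-r*dt) * [p_u * V(k+1, j+1) + p_m * V(k+1, j) + p_d * V(k+1, j-1)]
  V(1,-1) = exp(-r*dt) * [p_u*0.000000 + p_m*0.000000 + p_d*0.000000] = 0.000000
  V(1,+0) = exp(-r*dt) * [p_u*9.513107 + p_m*0.000000 + p_d*0.000000] = 1.374181
  V(1,+1) = exp(-r*dt) * [p_u*30.945844 + p_m*9.513107 + p_d*0.000000] = 10.738158
  V(0,+0) = exp(-r*dt) * [p_u*10.738158 + p_m*1.374181 + p_d*0.000000] = 2.456561

Answer: Price = V(0,0) = 2.4566


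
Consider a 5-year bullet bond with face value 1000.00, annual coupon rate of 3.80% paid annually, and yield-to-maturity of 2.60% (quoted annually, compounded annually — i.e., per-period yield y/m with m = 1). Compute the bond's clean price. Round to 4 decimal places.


Coupon per period c = face * coupon_rate / m = 38.000000
Periods per year m = 1; per-period yield y/m = 0.026000
Number of cashflows N = 5
Cashflows (t years, CF_t, discount factor 1/(1+y/m)^(m*t), PV):
  t = 1.0000: CF_t = 38.000000, DF = 0.974659, PV = 37.037037
  t = 2.0000: CF_t = 38.000000, DF = 0.949960, PV = 36.098477
  t = 3.0000: CF_t = 38.000000, DF = 0.925887, PV = 35.183700
  t = 4.0000: CF_t = 38.000000, DF = 0.902424, PV = 34.292106
  t = 5.0000: CF_t = 1038.000000, DF = 0.879555, PV = 912.978499
Price P = sum_t PV_t = 1055.589818

Answer: Price = 1055.5898


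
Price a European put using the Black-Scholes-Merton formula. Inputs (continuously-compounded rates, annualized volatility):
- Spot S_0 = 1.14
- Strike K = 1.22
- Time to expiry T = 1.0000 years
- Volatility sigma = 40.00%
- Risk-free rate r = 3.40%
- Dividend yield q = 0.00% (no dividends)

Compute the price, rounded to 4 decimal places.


d1 = (ln(S/K) + (r - q + 0.5*sigma^2) * T) / (sigma * sqrt(T)) = 0.11544351
d2 = d1 - sigma * sqrt(T) = -0.28455649
exp(-rT) = 0.96657150; exp(-qT) = 1.00000000
P = K * exp(-rT) * N(-d2) - S_0 * exp(-qT) * N(-d1)
N(-d1) = 0.45404680; N(-d2) = 0.61200803
P = 1.2200 * 0.96657150 * 0.61200803 - 1.1400 * 1.00000000 * 0.45404680 = 0.2041

Answer: Price = 0.2041


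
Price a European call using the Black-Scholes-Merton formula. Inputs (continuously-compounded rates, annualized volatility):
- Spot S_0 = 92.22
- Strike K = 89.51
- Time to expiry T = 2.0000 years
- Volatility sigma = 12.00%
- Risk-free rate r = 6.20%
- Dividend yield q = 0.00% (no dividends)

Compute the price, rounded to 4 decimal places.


d1 = (ln(S/K) + (r - q + 0.5*sigma^2) * T) / (sigma * sqrt(T)) = 0.99128519
d2 = d1 - sigma * sqrt(T) = 0.82157957
exp(-rT) = 0.88337984; exp(-qT) = 1.00000000
C = S_0 * exp(-qT) * N(d1) - K * exp(-rT) * N(d2)
N(d1) = 0.83922683; N(d2) = 0.79434189
C = 92.2200 * 1.00000000 * 0.83922683 - 89.5100 * 0.88337984 * 0.79434189 = 14.5838

Answer: Price = 14.5838
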